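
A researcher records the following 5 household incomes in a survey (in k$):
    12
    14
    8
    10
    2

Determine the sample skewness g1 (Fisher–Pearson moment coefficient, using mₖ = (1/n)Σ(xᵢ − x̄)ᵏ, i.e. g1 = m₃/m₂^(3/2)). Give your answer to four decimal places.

-0.6927

x̄ = (12 + 14 + 8 + 10 + 2) / 5 = 9.2000
deviations (xᵢ − x̄): 2.8000, 4.8000, -1.2000, 0.8000, -7.2000
Σ(xᵢ − x̄)² = 84.8000 ⇒ m₂ = 84.8000/5 = 16.96000
Σ(xᵢ − x̄)³ = -241.9200 ⇒ m₃ = -241.9200/5 = -48.38400
m₂^(3/2) = 16.96000^(1.5) = 69.84555
g1 = m₃ / m₂^(3/2) = -48.38400 / 69.84555 ≈ -0.6927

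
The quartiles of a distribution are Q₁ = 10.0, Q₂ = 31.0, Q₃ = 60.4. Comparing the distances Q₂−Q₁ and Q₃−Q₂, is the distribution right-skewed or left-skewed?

Q₂ − Q₁ = 21.0;  Q₃ − Q₂ = 29.4
Q₃ − Q₂ > Q₂ − Q₁ ⇒ the upper half is more spread out ⇒ right-skewed.

right-skewed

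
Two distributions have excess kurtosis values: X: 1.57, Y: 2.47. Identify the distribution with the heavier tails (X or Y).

Y

Higher excess kurtosis ⇒ heavier tails relative to the normal distribution.
1.57 vs 2.47: the larger is 2.47, so Y has heavier tails.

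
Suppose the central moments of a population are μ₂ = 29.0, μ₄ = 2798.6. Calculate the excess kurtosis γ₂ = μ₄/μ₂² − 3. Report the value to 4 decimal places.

0.3277

μ₂² = 29.0² = 841.00000
μ₄/μ₂² = 2798.6 / 841.00000 = 3.32771
γ₂ = 3.32771 − 3 ≈ 0.3277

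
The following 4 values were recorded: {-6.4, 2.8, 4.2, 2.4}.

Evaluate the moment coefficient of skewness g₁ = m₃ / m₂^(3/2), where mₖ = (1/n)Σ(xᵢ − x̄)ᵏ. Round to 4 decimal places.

-1.0644

x̄ = (-6.4 + 2.8 + 4.2 + 2.4) / 4 = 0.7500
deviations (xᵢ − x̄): -7.1500, 2.0500, 3.4500, 1.6500
Σ(xᵢ − x̄)² = 69.9500 ⇒ m₂ = 69.9500/4 = 17.48750
Σ(xᵢ − x̄)³ = -311.3550 ⇒ m₃ = -311.3550/4 = -77.83875
m₂^(3/2) = 17.48750^(1.5) = 73.12933
g₁ = m₃ / m₂^(3/2) = -77.83875 / 73.12933 ≈ -1.0644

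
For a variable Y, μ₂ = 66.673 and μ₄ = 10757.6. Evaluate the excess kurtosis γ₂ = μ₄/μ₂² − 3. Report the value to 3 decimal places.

μ₂² = 66.673² = 4445.28893
μ₄/μ₂² = 10757.6 / 4445.28893 = 2.42000
γ₂ = 2.42000 − 3 ≈ -0.580

-0.580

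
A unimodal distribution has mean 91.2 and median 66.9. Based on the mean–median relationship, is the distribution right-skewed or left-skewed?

mean − median = 91.2 − 66.9 = 24.3
mean > median ⇒ the longer tail is on the right ⇒ right-skewed (positively skewed).

right-skewed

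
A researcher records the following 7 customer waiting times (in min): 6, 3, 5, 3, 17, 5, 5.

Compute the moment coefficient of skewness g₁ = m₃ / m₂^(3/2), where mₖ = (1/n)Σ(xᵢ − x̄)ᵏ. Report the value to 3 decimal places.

1.813

x̄ = (6 + 3 + 5 + 3 + 17 + 5 + 5) / 7 = 6.2857
deviations (xᵢ − x̄): -0.2857, -3.2857, -1.2857, -3.2857, 10.7143, -1.2857, -1.2857
Σ(xᵢ − x̄)² = 141.4286 ⇒ m₂ = 141.4286/7 = 20.20408
Σ(xᵢ − x̄)³ = 1152.6122 ⇒ m₃ = 1152.6122/7 = 164.65889
m₂^(3/2) = 20.20408^(1.5) = 90.81523
g₁ = m₃ / m₂^(3/2) = 164.65889 / 90.81523 ≈ 1.813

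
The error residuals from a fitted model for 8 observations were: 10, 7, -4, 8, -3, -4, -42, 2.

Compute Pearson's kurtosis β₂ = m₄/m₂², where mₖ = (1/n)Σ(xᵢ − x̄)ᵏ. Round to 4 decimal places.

4.9300

x̄ = -3.2500
Σ(xᵢ − x̄)² = 1937.5000 ⇒ m₂ = 242.18750
Σ(xᵢ − x̄)⁴ = 2313328.6563 ⇒ m₄ = 289166.08203
m₂² = 58654.78516
β₂ = m₄/m₂² = 289166.08203 / 58654.78516 ≈ 4.9300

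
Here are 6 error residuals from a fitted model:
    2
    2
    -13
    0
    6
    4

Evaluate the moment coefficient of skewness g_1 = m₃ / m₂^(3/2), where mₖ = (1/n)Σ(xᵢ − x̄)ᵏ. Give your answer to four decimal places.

x̄ = (2 + 2 - 13 + 0 + 6 + 4) / 6 = 0.1667
deviations (xᵢ − x̄): 1.8333, 1.8333, -13.1667, -0.1667, 5.8333, 3.8333
Σ(xᵢ − x̄)² = 228.8333 ⇒ m₂ = 228.8333/6 = 38.13889
Σ(xᵢ − x̄)³ = -2015.4444 ⇒ m₃ = -2015.4444/6 = -335.90741
m₂^(3/2) = 38.13889^(1.5) = 235.53316
g_1 = m₃ / m₂^(3/2) = -335.90741 / 235.53316 ≈ -1.4262

-1.4262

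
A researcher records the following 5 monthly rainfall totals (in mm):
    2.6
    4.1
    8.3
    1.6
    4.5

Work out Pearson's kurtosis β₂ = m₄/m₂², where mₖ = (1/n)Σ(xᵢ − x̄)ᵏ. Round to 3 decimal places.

2.407

x̄ = 4.2200
Σ(xᵢ − x̄)² = 26.2280 ⇒ m₂ = 5.24560
Σ(xᵢ − x̄)⁴ = 331.1164 ⇒ m₄ = 66.22329
m₂² = 27.51632
β₂ = m₄/m₂² = 66.22329 / 27.51632 ≈ 2.407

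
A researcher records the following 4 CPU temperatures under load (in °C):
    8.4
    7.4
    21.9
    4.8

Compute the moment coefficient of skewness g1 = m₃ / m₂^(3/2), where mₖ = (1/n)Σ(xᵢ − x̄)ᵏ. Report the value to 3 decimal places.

x̄ = (8.4 + 7.4 + 21.9 + 4.8) / 4 = 10.6250
deviations (xᵢ − x̄): -2.2250, -3.2250, 11.2750, -5.8250
Σ(xᵢ − x̄)² = 176.4075 ⇒ m₂ = 176.4075/4 = 44.10187
Σ(xᵢ − x̄)³ = 1191.1384 ⇒ m₃ = 1191.1384/4 = 297.78459
m₂^(3/2) = 44.10187^(1.5) = 292.87721
g1 = m₃ / m₂^(3/2) = 297.78459 / 292.87721 ≈ 1.017

1.017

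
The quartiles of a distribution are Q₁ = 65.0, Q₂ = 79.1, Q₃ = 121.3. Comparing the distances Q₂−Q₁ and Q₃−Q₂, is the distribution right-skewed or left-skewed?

right-skewed

Q₂ − Q₁ = 14.1;  Q₃ − Q₂ = 42.2
Q₃ − Q₂ > Q₂ − Q₁ ⇒ the upper half is more spread out ⇒ right-skewed.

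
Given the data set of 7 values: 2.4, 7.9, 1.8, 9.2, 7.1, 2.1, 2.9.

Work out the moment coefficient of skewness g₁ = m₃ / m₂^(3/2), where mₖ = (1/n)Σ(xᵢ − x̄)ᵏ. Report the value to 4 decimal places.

x̄ = (2.4 + 7.9 + 1.8 + 9.2 + 7.1 + 2.1 + 2.9) / 7 = 4.7714
deviations (xᵢ − x̄): -2.3714, 3.1286, -2.9714, 4.4286, 2.3286, -2.6714, -1.8714
Σ(xᵢ − x̄)² = 59.9143 ⇒ m₂ = 59.9143/7 = 8.55918
Σ(xᵢ − x̄)³ = 64.9117 ⇒ m₃ = 64.9117/7 = 9.27310
m₂^(3/2) = 8.55918^(1.5) = 25.04082
g₁ = m₃ / m₂^(3/2) = 9.27310 / 25.04082 ≈ 0.3703

0.3703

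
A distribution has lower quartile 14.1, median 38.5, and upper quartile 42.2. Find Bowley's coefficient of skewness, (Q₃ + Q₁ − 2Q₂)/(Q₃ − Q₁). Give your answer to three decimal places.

-0.737

numerator: Q₃ + Q₁ − 2Q₂ = 42.2 + 14.1 − 2×38.5 = -20.7000
denominator: Q₃ − Q₁ = 42.2 − 14.1 = 28.1000
Bowley skewness = -20.7000 / 28.1000 ≈ -0.737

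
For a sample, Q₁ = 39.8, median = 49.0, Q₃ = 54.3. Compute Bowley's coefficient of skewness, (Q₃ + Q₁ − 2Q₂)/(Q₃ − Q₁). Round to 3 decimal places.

-0.269

numerator: Q₃ + Q₁ − 2Q₂ = 54.3 + 39.8 − 2×49.0 = -3.9000
denominator: Q₃ − Q₁ = 54.3 − 39.8 = 14.5000
Bowley skewness = -3.9000 / 14.5000 ≈ -0.269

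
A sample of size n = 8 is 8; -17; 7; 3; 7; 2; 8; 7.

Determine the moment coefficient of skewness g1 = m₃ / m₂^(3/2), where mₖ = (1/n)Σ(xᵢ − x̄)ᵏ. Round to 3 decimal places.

x̄ = (8 - 17 + 7 + 3 + 7 + 2 + 8 + 7) / 8 = 3.1250
deviations (xᵢ − x̄): 4.8750, -20.1250, 3.8750, -0.1250, 3.8750, -1.1250, 4.8750, 3.8750
Σ(xᵢ − x̄)² = 498.8750 ⇒ m₂ = 498.8750/8 = 62.35938
Σ(xᵢ − x̄)³ = -7746.0938 ⇒ m₃ = -7746.0938/8 = -968.26172
m₂^(3/2) = 62.35938^(1.5) = 492.43922
g1 = m₃ / m₂^(3/2) = -968.26172 / 492.43922 ≈ -1.966

-1.966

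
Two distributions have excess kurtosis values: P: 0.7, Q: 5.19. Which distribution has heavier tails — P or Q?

Q

Higher excess kurtosis ⇒ heavier tails relative to the normal distribution.
0.7 vs 5.19: the larger is 5.19, so Q has heavier tails.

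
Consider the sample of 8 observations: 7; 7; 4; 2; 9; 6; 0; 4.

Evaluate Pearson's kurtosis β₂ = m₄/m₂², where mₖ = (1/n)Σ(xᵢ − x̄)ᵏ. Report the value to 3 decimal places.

x̄ = 4.8750
Σ(xᵢ − x̄)² = 60.8750 ⇒ m₂ = 7.60938
Σ(xᵢ − x̄)⁴ = 966.2129 ⇒ m₄ = 120.77661
m₂² = 57.90259
β₂ = m₄/m₂² = 120.77661 / 57.90259 ≈ 2.086

2.086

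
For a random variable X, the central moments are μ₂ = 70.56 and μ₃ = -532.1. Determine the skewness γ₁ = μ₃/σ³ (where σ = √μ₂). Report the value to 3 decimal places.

-0.898

σ = √μ₂ = √70.56 = 8.40000
σ³ = μ₂^(3/2) = 592.70400
γ₁ = μ₃/σ³ = -532.1 / 592.70400 ≈ -0.898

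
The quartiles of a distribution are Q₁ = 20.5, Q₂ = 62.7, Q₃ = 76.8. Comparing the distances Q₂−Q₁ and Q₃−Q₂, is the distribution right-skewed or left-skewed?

left-skewed

Q₂ − Q₁ = 42.2;  Q₃ − Q₂ = 14.1
Q₂ − Q₁ > Q₃ − Q₂ ⇒ the lower half is more spread out ⇒ left-skewed.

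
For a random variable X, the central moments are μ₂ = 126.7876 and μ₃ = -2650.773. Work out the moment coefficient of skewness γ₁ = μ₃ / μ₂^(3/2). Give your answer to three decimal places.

σ = √μ₂ = √126.7876 = 11.26000
σ³ = μ₂^(3/2) = 1427.62838
γ₁ = μ₃/σ³ = -2650.773 / 1427.62838 ≈ -1.857

-1.857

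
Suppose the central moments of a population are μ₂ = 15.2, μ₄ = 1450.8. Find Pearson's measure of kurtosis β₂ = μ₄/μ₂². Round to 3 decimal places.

6.279

μ₂² = 15.2² = 231.04000
μ₄/μ₂² = 1450.8 / 231.04000 = 6.27943
β₂ ≈ 6.279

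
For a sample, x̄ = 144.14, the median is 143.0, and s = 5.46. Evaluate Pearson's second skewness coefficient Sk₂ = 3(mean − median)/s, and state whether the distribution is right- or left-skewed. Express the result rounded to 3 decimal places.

Sk₂ = 3(144.14 − 143.0) / 5.46 = 3 × 1.1400 / 5.46
    = 3.4200 / 5.46 ≈ 0.626
Sk₂ > 0 ⇒ mean > median ⇒ right-skewed (positive skew).

0.626, right-skewed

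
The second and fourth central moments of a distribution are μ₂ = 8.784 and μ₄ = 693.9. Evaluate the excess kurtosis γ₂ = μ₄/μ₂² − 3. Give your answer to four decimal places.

5.9932

μ₂² = 8.784² = 77.15866
μ₄/μ₂² = 693.9 / 77.15866 = 8.99316
γ₂ = 8.99316 − 3 ≈ 5.9932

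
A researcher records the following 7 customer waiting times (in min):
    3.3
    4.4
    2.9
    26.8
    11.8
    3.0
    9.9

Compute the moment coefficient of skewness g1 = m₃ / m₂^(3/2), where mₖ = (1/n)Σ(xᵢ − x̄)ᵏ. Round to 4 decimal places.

x̄ = (3.3 + 4.4 + 2.9 + 26.8 + 11.8 + 3.0 + 9.9) / 7 = 8.8714
deviations (xᵢ − x̄): -5.5714, -4.4714, -5.9714, 17.9286, 2.9286, -5.8714, 1.0286
Σ(xᵢ − x̄)² = 452.2343 ⇒ m₂ = 452.2343/7 = 64.60490
Σ(xᵢ − x̄)³ = 5111.3711 ⇒ m₃ = 5111.3711/7 = 730.19587
m₂^(3/2) = 64.60490^(1.5) = 519.27590
g1 = m₃ / m₂^(3/2) = 730.19587 / 519.27590 ≈ 1.4062

1.4062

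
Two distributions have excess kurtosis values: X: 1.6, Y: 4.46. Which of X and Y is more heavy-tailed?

Y

Higher excess kurtosis ⇒ heavier tails relative to the normal distribution.
1.6 vs 4.46: the larger is 4.46, so Y has heavier tails.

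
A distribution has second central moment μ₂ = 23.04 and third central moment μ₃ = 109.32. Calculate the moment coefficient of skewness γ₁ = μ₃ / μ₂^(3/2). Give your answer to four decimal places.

0.9885

σ = √μ₂ = √23.04 = 4.80000
σ³ = μ₂^(3/2) = 110.59200
γ₁ = μ₃/σ³ = 109.32 / 110.59200 ≈ 0.9885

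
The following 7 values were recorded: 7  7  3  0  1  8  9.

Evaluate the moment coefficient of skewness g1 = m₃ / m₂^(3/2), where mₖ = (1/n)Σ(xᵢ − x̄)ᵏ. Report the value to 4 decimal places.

x̄ = (7 + 7 + 3 + 0 + 1 + 8 + 9) / 7 = 5.0000
deviations (xᵢ − x̄): 2.0000, 2.0000, -2.0000, -5.0000, -4.0000, 3.0000, 4.0000
Σ(xᵢ − x̄)² = 78.0000 ⇒ m₂ = 78.0000/7 = 11.14286
Σ(xᵢ − x̄)³ = -90.0000 ⇒ m₃ = -90.0000/7 = -12.85714
m₂^(3/2) = 11.14286^(1.5) = 37.19588
g1 = m₃ / m₂^(3/2) = -12.85714 / 37.19588 ≈ -0.3457

-0.3457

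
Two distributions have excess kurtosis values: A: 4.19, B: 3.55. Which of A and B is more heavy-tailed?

Higher excess kurtosis ⇒ heavier tails relative to the normal distribution.
4.19 vs 3.55: the larger is 4.19, so A has heavier tails.

A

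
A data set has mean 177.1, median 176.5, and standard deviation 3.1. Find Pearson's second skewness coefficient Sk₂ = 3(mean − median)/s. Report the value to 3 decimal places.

0.581

Sk₂ = 3(177.1 − 176.5) / 3.1 = 3 × 0.6000 / 3.1
    = 1.8000 / 3.1 ≈ 0.581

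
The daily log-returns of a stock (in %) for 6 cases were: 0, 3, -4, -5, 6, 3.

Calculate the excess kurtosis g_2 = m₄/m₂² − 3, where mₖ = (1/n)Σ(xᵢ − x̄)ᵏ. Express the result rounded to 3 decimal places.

x̄ = 0.5000
Σ(xᵢ − x̄)² = 93.5000 ⇒ m₂ = 15.58333
Σ(xᵢ − x̄)⁴ = 2318.3750 ⇒ m₄ = 386.39583
m₂² = 242.84028
g_2 = m₄/m₂² − 3 = 1.59115 − 3 ≈ -1.409

-1.409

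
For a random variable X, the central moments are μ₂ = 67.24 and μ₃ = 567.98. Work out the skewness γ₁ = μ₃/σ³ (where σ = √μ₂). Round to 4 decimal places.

1.0301

σ = √μ₂ = √67.24 = 8.20000
σ³ = μ₂^(3/2) = 551.36800
γ₁ = μ₃/σ³ = 567.98 / 551.36800 ≈ 1.0301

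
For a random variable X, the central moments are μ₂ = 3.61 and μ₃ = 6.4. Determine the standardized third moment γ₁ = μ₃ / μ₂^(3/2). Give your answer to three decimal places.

σ = √μ₂ = √3.61 = 1.90000
σ³ = μ₂^(3/2) = 6.85900
γ₁ = μ₃/σ³ = 6.4 / 6.85900 ≈ 0.933

0.933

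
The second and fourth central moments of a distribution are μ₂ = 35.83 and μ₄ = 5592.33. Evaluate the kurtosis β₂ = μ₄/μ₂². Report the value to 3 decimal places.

4.356

μ₂² = 35.83² = 1283.78890
μ₄/μ₂² = 5592.33 / 1283.78890 = 4.35611
β₂ ≈ 4.356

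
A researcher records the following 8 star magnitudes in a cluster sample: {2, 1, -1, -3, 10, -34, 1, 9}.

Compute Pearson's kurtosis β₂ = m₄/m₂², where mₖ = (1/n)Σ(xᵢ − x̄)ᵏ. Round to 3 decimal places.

x̄ = -1.8750
Σ(xᵢ − x̄)² = 1324.8750 ⇒ m₂ = 165.60938
Σ(xᵢ − x̄)⁴ = 1099292.7129 ⇒ m₄ = 137411.58911
m₂² = 27426.46509
β₂ = m₄/m₂² = 137411.58911 / 27426.46509 ≈ 5.010

5.010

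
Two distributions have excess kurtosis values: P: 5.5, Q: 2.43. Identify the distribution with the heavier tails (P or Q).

P

Higher excess kurtosis ⇒ heavier tails relative to the normal distribution.
5.5 vs 2.43: the larger is 5.5, so P has heavier tails.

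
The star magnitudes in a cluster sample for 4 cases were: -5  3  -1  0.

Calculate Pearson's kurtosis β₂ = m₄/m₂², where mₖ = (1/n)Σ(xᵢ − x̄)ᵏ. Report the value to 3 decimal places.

x̄ = -0.7500
Σ(xᵢ − x̄)² = 32.7500 ⇒ m₂ = 8.18750
Σ(xᵢ − x̄)⁴ = 524.3281 ⇒ m₄ = 131.08203
m₂² = 67.03516
β₂ = m₄/m₂² = 131.08203 / 67.03516 ≈ 1.955

1.955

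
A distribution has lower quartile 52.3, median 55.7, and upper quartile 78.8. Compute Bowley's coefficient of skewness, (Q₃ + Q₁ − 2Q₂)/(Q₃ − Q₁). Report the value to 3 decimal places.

0.743

numerator: Q₃ + Q₁ − 2Q₂ = 78.8 + 52.3 − 2×55.7 = 19.7000
denominator: Q₃ − Q₁ = 78.8 − 52.3 = 26.5000
Bowley skewness = 19.7000 / 26.5000 ≈ 0.743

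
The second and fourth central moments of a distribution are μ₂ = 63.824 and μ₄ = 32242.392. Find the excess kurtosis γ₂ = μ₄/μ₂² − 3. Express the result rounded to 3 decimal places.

μ₂² = 63.824² = 4073.50298
μ₄/μ₂² = 32242.392 / 4073.50298 = 7.91515
γ₂ = 7.91515 − 3 ≈ 4.915

4.915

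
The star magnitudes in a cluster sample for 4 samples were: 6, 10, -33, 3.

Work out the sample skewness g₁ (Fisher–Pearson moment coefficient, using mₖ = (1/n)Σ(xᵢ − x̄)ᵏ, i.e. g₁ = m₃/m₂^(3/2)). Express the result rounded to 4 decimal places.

x̄ = (6 + 10 - 33 + 3) / 4 = -3.5000
deviations (xᵢ − x̄): 9.5000, 13.5000, -29.5000, 6.5000
Σ(xᵢ − x̄)² = 1185.0000 ⇒ m₂ = 1185.0000/4 = 296.25000
Σ(xᵢ − x̄)³ = -22080.0000 ⇒ m₃ = -22080.0000/4 = -5520.00000
m₂^(3/2) = 296.25000^(1.5) = 5099.02966
g₁ = m₃ / m₂^(3/2) = -5520.00000 / 5099.02966 ≈ -1.0826

-1.0826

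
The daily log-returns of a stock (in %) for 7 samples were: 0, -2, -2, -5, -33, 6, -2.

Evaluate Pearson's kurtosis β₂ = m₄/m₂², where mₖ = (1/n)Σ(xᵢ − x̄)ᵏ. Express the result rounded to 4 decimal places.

4.5693

x̄ = -5.4286
Σ(xᵢ − x̄)² = 955.7143 ⇒ m₂ = 136.53061
Σ(xᵢ − x̄)⁴ = 596221.8017 ⇒ m₄ = 85174.54311
m₂² = 18640.60808
β₂ = m₄/m₂² = 85174.54311 / 18640.60808 ≈ 4.5693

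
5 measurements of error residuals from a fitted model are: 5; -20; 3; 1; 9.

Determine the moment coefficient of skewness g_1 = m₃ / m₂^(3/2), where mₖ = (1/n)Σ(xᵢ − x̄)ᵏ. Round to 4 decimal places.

x̄ = (5 - 20 + 3 + 1 + 9) / 5 = -0.4000
deviations (xᵢ − x̄): 5.4000, -19.6000, 3.4000, 1.4000, 9.4000
Σ(xᵢ − x̄)² = 515.2000 ⇒ m₂ = 515.2000/5 = 103.04000
Σ(xᵢ − x̄)³ = -6499.4400 ⇒ m₃ = -6499.4400/5 = -1299.88800
m₂^(3/2) = 103.04000^(1.5) = 1045.94482
g_1 = m₃ / m₂^(3/2) = -1299.88800 / 1045.94482 ≈ -1.2428

-1.2428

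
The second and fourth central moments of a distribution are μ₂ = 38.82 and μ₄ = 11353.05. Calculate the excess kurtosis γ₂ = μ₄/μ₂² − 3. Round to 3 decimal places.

4.534

μ₂² = 38.82² = 1506.99240
μ₄/μ₂² = 11353.05 / 1506.99240 = 7.53358
γ₂ = 7.53358 − 3 ≈ 4.534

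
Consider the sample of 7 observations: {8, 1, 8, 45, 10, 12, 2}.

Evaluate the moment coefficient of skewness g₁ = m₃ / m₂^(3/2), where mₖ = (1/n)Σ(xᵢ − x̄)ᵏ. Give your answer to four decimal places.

x̄ = (8 + 1 + 8 + 45 + 10 + 12 + 2) / 7 = 12.2857
deviations (xᵢ − x̄): -4.2857, -11.2857, -4.2857, 32.7143, -2.2857, -0.2857, -10.2857
Σ(xᵢ − x̄)² = 1345.4286 ⇒ m₂ = 1345.4286/7 = 192.20408
Σ(xᵢ − x̄)³ = 32316.6122 ⇒ m₃ = 32316.6122/7 = 4616.65889
m₂^(3/2) = 192.20408^(1.5) = 2664.67292
g₁ = m₃ / m₂^(3/2) = 4616.65889 / 2664.67292 ≈ 1.7325

1.7325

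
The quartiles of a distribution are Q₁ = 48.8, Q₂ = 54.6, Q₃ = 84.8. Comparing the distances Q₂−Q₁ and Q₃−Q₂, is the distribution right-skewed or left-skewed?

right-skewed

Q₂ − Q₁ = 5.8;  Q₃ − Q₂ = 30.2
Q₃ − Q₂ > Q₂ − Q₁ ⇒ the upper half is more spread out ⇒ right-skewed.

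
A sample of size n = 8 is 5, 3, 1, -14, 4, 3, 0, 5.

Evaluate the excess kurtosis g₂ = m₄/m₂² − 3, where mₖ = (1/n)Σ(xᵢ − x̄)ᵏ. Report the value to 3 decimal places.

x̄ = 0.8750
Σ(xᵢ − x̄)² = 274.8750 ⇒ m₂ = 34.35938
Σ(xᵢ − x̄)⁴ = 49674.2754 ⇒ m₄ = 6209.28442
m₂² = 1180.56665
g₂ = m₄/m₂² − 3 = 5.25958 − 3 ≈ 2.260

2.260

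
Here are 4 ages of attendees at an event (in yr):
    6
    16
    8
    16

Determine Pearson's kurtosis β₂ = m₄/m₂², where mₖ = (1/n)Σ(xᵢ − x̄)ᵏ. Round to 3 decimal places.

x̄ = 11.5000
Σ(xᵢ − x̄)² = 83.0000 ⇒ m₂ = 20.75000
Σ(xᵢ − x̄)⁴ = 1885.2500 ⇒ m₄ = 471.31250
m₂² = 430.56250
β₂ = m₄/m₂² = 471.31250 / 430.56250 ≈ 1.095

1.095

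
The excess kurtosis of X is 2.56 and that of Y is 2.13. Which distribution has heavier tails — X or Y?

X

Higher excess kurtosis ⇒ heavier tails relative to the normal distribution.
2.56 vs 2.13: the larger is 2.56, so X has heavier tails.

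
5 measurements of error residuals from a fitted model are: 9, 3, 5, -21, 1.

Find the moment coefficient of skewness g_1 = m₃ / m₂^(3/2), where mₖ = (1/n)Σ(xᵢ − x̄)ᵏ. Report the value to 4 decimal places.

-1.2612

x̄ = (9 + 3 + 5 - 21 + 1) / 5 = -0.6000
deviations (xᵢ − x̄): 9.6000, 3.6000, 5.6000, -20.4000, 1.6000
Σ(xᵢ − x̄)² = 555.2000 ⇒ m₂ = 555.2000/5 = 111.04000
Σ(xᵢ − x̄)³ = -7378.5600 ⇒ m₃ = -7378.5600/5 = -1475.71200
m₂^(3/2) = 111.04000^(1.5) = 1170.08976
g_1 = m₃ / m₂^(3/2) = -1475.71200 / 1170.08976 ≈ -1.2612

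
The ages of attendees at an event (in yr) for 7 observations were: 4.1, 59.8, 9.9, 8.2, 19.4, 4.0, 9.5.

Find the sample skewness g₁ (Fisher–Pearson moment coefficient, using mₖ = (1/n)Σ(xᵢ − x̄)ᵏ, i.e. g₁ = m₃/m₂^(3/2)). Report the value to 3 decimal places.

1.777

x̄ = (4.1 + 59.8 + 9.9 + 8.2 + 19.4 + 4.0 + 9.5) / 7 = 16.4143
deviations (xᵢ − x̄): -12.3143, 43.3857, -6.5143, -8.2143, 2.9857, -12.4143, -6.9143
Σ(xᵢ − x̄)² = 2354.7086 ⇒ m₂ = 2354.7086/7 = 336.38694
Σ(xᵢ − x̄)³ = 76750.5949 ⇒ m₃ = 76750.5949/7 = 10964.37070
m₂^(3/2) = 336.38694^(1.5) = 6169.62385
g₁ = m₃ / m₂^(3/2) = 10964.37070 / 6169.62385 ≈ 1.777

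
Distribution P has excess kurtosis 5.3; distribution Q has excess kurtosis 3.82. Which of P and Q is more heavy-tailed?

P

Higher excess kurtosis ⇒ heavier tails relative to the normal distribution.
5.3 vs 3.82: the larger is 5.3, so P has heavier tails.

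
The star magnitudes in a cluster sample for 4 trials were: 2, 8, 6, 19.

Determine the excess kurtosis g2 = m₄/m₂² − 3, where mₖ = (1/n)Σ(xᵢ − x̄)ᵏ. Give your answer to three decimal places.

-0.909

x̄ = 8.7500
Σ(xᵢ − x̄)² = 158.7500 ⇒ m₂ = 39.68750
Σ(xᵢ − x̄)⁴ = 13171.5781 ⇒ m₄ = 3292.89453
m₂² = 1575.09766
g2 = m₄/m₂² − 3 = 2.09060 − 3 ≈ -0.909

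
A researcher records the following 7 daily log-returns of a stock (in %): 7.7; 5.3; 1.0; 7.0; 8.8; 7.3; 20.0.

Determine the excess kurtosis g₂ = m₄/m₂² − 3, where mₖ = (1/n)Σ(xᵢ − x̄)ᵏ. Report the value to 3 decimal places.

0.824

x̄ = 8.1571
Σ(xᵢ − x̄)² = 202.3371 ⇒ m₂ = 28.90531
Σ(xᵢ − x̄)⁴ = 22364.1337 ⇒ m₄ = 3194.87624
m₂² = 835.51672
g₂ = m₄/m₂² − 3 = 3.82383 − 3 ≈ 0.824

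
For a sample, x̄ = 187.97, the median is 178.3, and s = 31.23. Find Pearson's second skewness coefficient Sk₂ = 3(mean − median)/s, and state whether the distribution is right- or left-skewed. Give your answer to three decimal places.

Sk₂ = 3(187.97 − 178.3) / 31.23 = 3 × 9.6700 / 31.23
    = 29.0100 / 31.23 ≈ 0.929
Sk₂ > 0 ⇒ mean > median ⇒ right-skewed (positive skew).

0.929, right-skewed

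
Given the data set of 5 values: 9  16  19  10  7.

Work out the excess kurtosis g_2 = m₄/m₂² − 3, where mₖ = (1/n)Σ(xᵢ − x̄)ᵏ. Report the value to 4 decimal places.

-1.4831

x̄ = 12.2000
Σ(xᵢ − x̄)² = 102.8000 ⇒ m₂ = 20.56000
Σ(xᵢ − x̄)⁴ = 3206.0960 ⇒ m₄ = 641.21920
m₂² = 422.71360
g_2 = m₄/m₂² − 3 = 1.51691 − 3 ≈ -1.4831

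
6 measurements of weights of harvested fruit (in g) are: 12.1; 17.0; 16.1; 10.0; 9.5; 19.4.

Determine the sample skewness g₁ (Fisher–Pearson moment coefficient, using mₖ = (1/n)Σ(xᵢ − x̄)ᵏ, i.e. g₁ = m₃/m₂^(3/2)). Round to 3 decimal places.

0.090

x̄ = (12.1 + 17.0 + 16.1 + 10.0 + 9.5 + 19.4) / 6 = 14.0167
deviations (xᵢ − x̄): -1.9167, 2.9833, 2.0833, -4.0167, -4.5167, 5.3833
Σ(xᵢ − x̄)² = 82.4283 ⇒ m₂ = 82.4283/6 = 13.73806
Σ(xᵢ − x̄)³ = 27.6196 ⇒ m₃ = 27.6196/6 = 4.60326
m₂^(3/2) = 13.73806^(1.5) = 50.91994
g₁ = m₃ / m₂^(3/2) = 4.60326 / 50.91994 ≈ 0.090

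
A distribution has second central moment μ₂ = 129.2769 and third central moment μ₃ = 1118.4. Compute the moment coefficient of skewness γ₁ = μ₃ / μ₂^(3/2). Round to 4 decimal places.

σ = √μ₂ = √129.2769 = 11.37000
σ³ = μ₂^(3/2) = 1469.87835
γ₁ = μ₃/σ³ = 1118.4 / 1469.87835 ≈ 0.7609

0.7609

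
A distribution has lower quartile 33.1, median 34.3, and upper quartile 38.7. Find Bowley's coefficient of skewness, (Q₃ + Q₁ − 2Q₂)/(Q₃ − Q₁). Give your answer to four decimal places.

numerator: Q₃ + Q₁ − 2Q₂ = 38.7 + 33.1 − 2×34.3 = 3.2000
denominator: Q₃ − Q₁ = 38.7 − 33.1 = 5.6000
Bowley skewness = 3.2000 / 5.6000 ≈ 0.5714

0.5714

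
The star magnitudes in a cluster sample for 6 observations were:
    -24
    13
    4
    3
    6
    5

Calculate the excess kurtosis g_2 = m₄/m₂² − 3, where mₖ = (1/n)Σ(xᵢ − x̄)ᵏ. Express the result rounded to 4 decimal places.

0.7361

x̄ = 1.1667
Σ(xᵢ − x̄)² = 822.8333 ⇒ m₂ = 137.13889
Σ(xᵢ − x̄)⁴ = 421591.4861 ⇒ m₄ = 70265.24769
m₂² = 18807.07485
g_2 = m₄/m₂² − 3 = 3.73611 − 3 ≈ 0.7361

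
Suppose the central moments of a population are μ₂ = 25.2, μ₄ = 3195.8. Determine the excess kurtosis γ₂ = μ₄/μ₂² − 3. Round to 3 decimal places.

μ₂² = 25.2² = 635.04000
μ₄/μ₂² = 3195.8 / 635.04000 = 5.03244
γ₂ = 5.03244 − 3 ≈ 2.032

2.032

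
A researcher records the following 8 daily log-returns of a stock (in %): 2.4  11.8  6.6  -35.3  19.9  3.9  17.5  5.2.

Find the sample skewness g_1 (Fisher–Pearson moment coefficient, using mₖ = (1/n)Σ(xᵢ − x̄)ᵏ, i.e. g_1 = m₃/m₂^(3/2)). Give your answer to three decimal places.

x̄ = (2.4 + 11.8 + 6.6 - 35.3 + 19.9 + 3.9 + 17.5 + 5.2) / 8 = 4.0000
deviations (xᵢ − x̄): -1.6000, 7.8000, 2.6000, -39.3000, 15.9000, -0.1000, 13.5000, 1.2000
Σ(xᵢ − x̄)² = 2051.1600 ⇒ m₂ = 2051.1600/8 = 256.39500
Σ(xᵢ − x̄)³ = -53728.6440 ⇒ m₃ = -53728.6440/8 = -6716.08050
m₂^(3/2) = 256.39500^(1.5) = 4105.48366
g_1 = m₃ / m₂^(3/2) = -6716.08050 / 4105.48366 ≈ -1.636

-1.636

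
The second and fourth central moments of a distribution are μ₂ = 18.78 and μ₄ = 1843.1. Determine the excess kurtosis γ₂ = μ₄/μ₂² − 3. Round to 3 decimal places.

2.226

μ₂² = 18.78² = 352.68840
μ₄/μ₂² = 1843.1 / 352.68840 = 5.22586
γ₂ = 5.22586 − 3 ≈ 2.226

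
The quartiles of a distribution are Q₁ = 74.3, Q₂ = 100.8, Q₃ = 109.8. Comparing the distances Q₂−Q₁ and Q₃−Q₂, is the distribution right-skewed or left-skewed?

Q₂ − Q₁ = 26.5;  Q₃ − Q₂ = 9.0
Q₂ − Q₁ > Q₃ − Q₂ ⇒ the lower half is more spread out ⇒ left-skewed.

left-skewed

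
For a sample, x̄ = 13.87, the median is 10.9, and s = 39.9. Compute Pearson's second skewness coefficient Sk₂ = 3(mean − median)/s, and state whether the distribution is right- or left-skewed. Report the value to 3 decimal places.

Sk₂ = 3(13.87 − 10.9) / 39.9 = 3 × 2.9700 / 39.9
    = 8.9100 / 39.9 ≈ 0.223
Sk₂ > 0 ⇒ mean > median ⇒ right-skewed (positive skew).

0.223, right-skewed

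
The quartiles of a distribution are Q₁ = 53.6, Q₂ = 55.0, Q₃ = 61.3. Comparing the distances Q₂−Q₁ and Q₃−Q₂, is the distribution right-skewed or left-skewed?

right-skewed

Q₂ − Q₁ = 1.4;  Q₃ − Q₂ = 6.3
Q₃ − Q₂ > Q₂ − Q₁ ⇒ the upper half is more spread out ⇒ right-skewed.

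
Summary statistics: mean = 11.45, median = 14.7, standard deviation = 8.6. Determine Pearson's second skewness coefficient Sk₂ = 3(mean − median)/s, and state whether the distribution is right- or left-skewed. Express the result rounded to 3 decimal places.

-1.134, left-skewed

Sk₂ = 3(11.45 − 14.7) / 8.6 = 3 × -3.2500 / 8.6
    = -9.7500 / 8.6 ≈ -1.134
Sk₂ < 0 ⇒ mean < median ⇒ left-skewed (negative skew).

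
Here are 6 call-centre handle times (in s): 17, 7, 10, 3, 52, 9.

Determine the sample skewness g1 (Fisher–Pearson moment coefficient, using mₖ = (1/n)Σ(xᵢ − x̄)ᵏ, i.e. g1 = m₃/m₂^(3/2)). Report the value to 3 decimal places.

1.544

x̄ = (17 + 7 + 10 + 3 + 52 + 9) / 6 = 16.3333
deviations (xᵢ − x̄): 0.6667, -9.3333, -6.3333, -13.3333, 35.6667, -7.3333
Σ(xᵢ − x̄)² = 1631.3333 ⇒ m₂ = 1631.3333/6 = 271.88889
Σ(xᵢ − x̄)³ = 41540.4444 ⇒ m₃ = 41540.4444/6 = 6923.40741
m₂^(3/2) = 271.88889^(1.5) = 4483.19046
g1 = m₃ / m₂^(3/2) = 6923.40741 / 4483.19046 ≈ 1.544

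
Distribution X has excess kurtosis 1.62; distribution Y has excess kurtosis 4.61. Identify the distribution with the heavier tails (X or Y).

Y

Higher excess kurtosis ⇒ heavier tails relative to the normal distribution.
1.62 vs 4.61: the larger is 4.61, so Y has heavier tails.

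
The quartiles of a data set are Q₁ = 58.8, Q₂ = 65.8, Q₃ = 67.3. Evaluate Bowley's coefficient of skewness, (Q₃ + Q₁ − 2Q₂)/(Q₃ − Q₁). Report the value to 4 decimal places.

-0.6471

numerator: Q₃ + Q₁ − 2Q₂ = 67.3 + 58.8 − 2×65.8 = -5.5000
denominator: Q₃ − Q₁ = 67.3 − 58.8 = 8.5000
Bowley skewness = -5.5000 / 8.5000 ≈ -0.6471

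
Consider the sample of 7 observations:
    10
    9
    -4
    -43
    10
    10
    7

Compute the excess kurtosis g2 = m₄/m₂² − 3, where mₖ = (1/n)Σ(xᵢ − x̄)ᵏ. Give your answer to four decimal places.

1.5394

x̄ = -0.1429
Σ(xᵢ − x̄)² = 2294.8571 ⇒ m₂ = 327.83673
Σ(xᵢ − x̄)⁴ = 3415157.7259 ⇒ m₄ = 487879.67514
m₂² = 107476.92461
g2 = m₄/m₂² − 3 = 4.53939 − 3 ≈ 1.5394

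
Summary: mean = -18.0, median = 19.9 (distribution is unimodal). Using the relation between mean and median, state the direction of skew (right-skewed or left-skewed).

left-skewed

mean − median = -18.0 − 19.9 = -37.9
mean < median ⇒ the longer tail is on the left ⇒ left-skewed (negatively skewed).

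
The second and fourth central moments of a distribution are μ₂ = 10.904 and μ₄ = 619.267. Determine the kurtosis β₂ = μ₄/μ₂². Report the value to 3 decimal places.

5.208

μ₂² = 10.904² = 118.89722
μ₄/μ₂² = 619.267 / 118.89722 = 5.20842
β₂ ≈ 5.208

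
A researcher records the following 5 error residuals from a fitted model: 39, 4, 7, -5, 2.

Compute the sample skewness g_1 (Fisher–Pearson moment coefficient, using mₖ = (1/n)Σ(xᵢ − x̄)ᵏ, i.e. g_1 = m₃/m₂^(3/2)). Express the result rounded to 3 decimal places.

1.245

x̄ = (39 + 4 + 7 - 5 + 2) / 5 = 9.4000
deviations (xᵢ − x̄): 29.6000, -5.4000, -2.4000, -14.4000, -7.4000
Σ(xᵢ − x̄)² = 1173.2000 ⇒ m₂ = 1173.2000/5 = 234.64000
Σ(xᵢ − x̄)³ = 22371.8400 ⇒ m₃ = 22371.8400/5 = 4474.36800
m₂^(3/2) = 234.64000^(1.5) = 3594.20691
g_1 = m₃ / m₂^(3/2) = 4474.36800 / 3594.20691 ≈ 1.245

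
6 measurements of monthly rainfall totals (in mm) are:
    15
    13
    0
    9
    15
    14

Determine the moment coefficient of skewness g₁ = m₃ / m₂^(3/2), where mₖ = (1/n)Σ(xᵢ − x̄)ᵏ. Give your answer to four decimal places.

-1.2996

x̄ = (15 + 13 + 0 + 9 + 15 + 14) / 6 = 11.0000
deviations (xᵢ − x̄): 4.0000, 2.0000, -11.0000, -2.0000, 4.0000, 3.0000
Σ(xᵢ − x̄)² = 170.0000 ⇒ m₂ = 170.0000/6 = 28.33333
Σ(xᵢ − x̄)³ = -1176.0000 ⇒ m₃ = -1176.0000/6 = -196.00000
m₂^(3/2) = 28.33333^(1.5) = 150.81568
g₁ = m₃ / m₂^(3/2) = -196.00000 / 150.81568 ≈ -1.2996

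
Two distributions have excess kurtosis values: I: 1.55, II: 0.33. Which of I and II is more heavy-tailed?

Higher excess kurtosis ⇒ heavier tails relative to the normal distribution.
1.55 vs 0.33: the larger is 1.55, so I has heavier tails.

I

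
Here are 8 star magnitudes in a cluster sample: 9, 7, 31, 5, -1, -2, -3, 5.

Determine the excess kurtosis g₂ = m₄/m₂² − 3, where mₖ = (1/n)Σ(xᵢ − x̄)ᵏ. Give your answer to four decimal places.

1.4533

x̄ = 6.3750
Σ(xᵢ − x̄)² = 829.8750 ⇒ m₂ = 103.73438
Σ(xᵢ − x̄)⁴ = 383367.1816 ⇒ m₄ = 47920.89771
m₂² = 10760.82056
g₂ = m₄/m₂² − 3 = 4.45328 − 3 ≈ 1.4533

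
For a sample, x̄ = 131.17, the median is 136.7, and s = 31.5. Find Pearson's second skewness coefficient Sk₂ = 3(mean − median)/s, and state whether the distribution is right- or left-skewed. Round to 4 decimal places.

-0.5267, left-skewed

Sk₂ = 3(131.17 − 136.7) / 31.5 = 3 × -5.5300 / 31.5
    = -16.5900 / 31.5 ≈ -0.5267
Sk₂ < 0 ⇒ mean < median ⇒ left-skewed (negative skew).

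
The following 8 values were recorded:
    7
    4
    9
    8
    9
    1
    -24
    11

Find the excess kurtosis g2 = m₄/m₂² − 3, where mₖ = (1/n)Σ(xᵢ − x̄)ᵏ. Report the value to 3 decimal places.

x̄ = 3.1250
Σ(xᵢ − x̄)² = 910.8750 ⇒ m₂ = 113.85938
Σ(xᵢ − x̄)⁴ = 548390.9004 ⇒ m₄ = 68548.86255
m₂² = 12963.95728
g2 = m₄/m₂² − 3 = 5.28765 − 3 ≈ 2.288

2.288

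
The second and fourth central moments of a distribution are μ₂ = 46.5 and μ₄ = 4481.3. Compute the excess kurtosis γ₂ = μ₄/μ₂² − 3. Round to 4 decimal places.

-0.9275

μ₂² = 46.5² = 2162.25000
μ₄/μ₂² = 4481.3 / 2162.25000 = 2.07252
γ₂ = 2.07252 − 3 ≈ -0.9275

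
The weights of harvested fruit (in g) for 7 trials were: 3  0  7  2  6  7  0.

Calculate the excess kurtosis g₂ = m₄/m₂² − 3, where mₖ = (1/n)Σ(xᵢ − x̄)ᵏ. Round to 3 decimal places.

-1.649

x̄ = 3.5714
Σ(xᵢ − x̄)² = 57.7143 ⇒ m₂ = 8.24490
Σ(xᵢ − x̄)⁴ = 642.7405 ⇒ m₄ = 91.82007
m₂² = 67.97834
g₂ = m₄/m₂² − 3 = 1.35073 − 3 ≈ -1.649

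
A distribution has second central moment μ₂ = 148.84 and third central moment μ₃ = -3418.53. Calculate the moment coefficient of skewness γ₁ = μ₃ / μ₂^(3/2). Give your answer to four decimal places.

-1.8826

σ = √μ₂ = √148.84 = 12.20000
σ³ = μ₂^(3/2) = 1815.84800
γ₁ = μ₃/σ³ = -3418.53 / 1815.84800 ≈ -1.8826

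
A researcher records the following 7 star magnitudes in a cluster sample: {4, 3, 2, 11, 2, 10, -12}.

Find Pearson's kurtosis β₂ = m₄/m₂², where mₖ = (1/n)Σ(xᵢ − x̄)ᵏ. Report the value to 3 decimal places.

3.357

x̄ = 2.8571
Σ(xᵢ − x̄)² = 340.8571 ⇒ m₂ = 48.69388
Σ(xᵢ − x̄)⁴ = 55726.1749 ⇒ m₄ = 7960.88213
m₂² = 2371.09371
β₂ = m₄/m₂² = 7960.88213 / 2371.09371 ≈ 3.357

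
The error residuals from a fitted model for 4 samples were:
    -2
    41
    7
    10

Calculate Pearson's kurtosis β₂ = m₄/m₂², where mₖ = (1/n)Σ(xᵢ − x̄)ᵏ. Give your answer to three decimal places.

2.176

x̄ = 14.0000
Σ(xᵢ − x̄)² = 1050.0000 ⇒ m₂ = 262.50000
Σ(xᵢ − x̄)⁴ = 599634.0000 ⇒ m₄ = 149908.50000
m₂² = 68906.25000
β₂ = m₄/m₂² = 149908.50000 / 68906.25000 ≈ 2.176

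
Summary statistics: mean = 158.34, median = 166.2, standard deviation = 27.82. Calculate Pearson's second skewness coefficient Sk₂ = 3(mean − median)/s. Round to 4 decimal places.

-0.8476

Sk₂ = 3(158.34 − 166.2) / 27.82 = 3 × -7.8600 / 27.82
    = -23.5800 / 27.82 ≈ -0.8476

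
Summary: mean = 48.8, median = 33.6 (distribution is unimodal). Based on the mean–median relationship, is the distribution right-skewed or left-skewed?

right-skewed

mean − median = 48.8 − 33.6 = 15.2
mean > median ⇒ the longer tail is on the right ⇒ right-skewed (positively skewed).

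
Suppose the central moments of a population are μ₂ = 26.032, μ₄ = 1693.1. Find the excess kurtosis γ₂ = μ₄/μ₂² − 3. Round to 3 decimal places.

-0.502

μ₂² = 26.032² = 677.66502
μ₄/μ₂² = 1693.1 / 677.66502 = 2.49843
γ₂ = 2.49843 − 3 ≈ -0.502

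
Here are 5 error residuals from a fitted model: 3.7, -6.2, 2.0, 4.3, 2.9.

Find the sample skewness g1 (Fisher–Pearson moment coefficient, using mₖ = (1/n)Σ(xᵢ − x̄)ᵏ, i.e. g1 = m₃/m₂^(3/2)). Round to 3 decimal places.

x̄ = (3.7 - 6.2 + 2.0 + 4.3 + 2.9) / 5 = 1.3400
deviations (xᵢ − x̄): 2.3600, -7.5400, 0.6600, 2.9600, 1.5600
Σ(xᵢ − x̄)² = 74.0520 ⇒ m₂ = 74.0520/5 = 14.81040
Σ(xᵢ − x̄)³ = -385.4986 ⇒ m₃ = -385.4986/5 = -77.09971
m₂^(3/2) = 14.81040^(1.5) = 56.99676
g1 = m₃ / m₂^(3/2) = -77.09971 / 56.99676 ≈ -1.353

-1.353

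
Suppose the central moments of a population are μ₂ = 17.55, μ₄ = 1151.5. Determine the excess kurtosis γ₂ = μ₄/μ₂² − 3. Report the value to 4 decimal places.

0.7386

μ₂² = 17.55² = 308.00250
μ₄/μ₂² = 1151.5 / 308.00250 = 3.73861
γ₂ = 3.73861 − 3 ≈ 0.7386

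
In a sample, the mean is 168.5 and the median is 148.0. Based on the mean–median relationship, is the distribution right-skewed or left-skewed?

right-skewed

mean − median = 168.5 − 148.0 = 20.5
mean > median ⇒ the longer tail is on the right ⇒ right-skewed (positively skewed).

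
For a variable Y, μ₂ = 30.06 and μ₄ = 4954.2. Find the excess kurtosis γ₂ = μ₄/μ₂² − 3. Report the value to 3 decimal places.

μ₂² = 30.06² = 903.60360
μ₄/μ₂² = 4954.2 / 903.60360 = 5.48271
γ₂ = 5.48271 − 3 ≈ 2.483

2.483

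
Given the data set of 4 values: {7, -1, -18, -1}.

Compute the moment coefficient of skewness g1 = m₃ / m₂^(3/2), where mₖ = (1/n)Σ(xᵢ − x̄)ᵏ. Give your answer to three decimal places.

x̄ = (7 - 1 - 18 - 1) / 4 = -3.2500
deviations (xᵢ − x̄): 10.2500, 2.2500, -14.7500, 2.2500
Σ(xᵢ − x̄)² = 332.7500 ⇒ m₂ = 332.7500/4 = 83.18750
Σ(xᵢ − x̄)³ = -2109.3750 ⇒ m₃ = -2109.3750/4 = -527.34375
m₂^(3/2) = 83.18750^(1.5) = 758.72974
g1 = m₃ / m₂^(3/2) = -527.34375 / 758.72974 ≈ -0.695

-0.695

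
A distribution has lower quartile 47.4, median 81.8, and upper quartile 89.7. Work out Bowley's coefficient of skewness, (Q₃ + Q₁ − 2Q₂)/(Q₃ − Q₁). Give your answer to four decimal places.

-0.6265

numerator: Q₃ + Q₁ − 2Q₂ = 89.7 + 47.4 − 2×81.8 = -26.5000
denominator: Q₃ − Q₁ = 89.7 − 47.4 = 42.3000
Bowley skewness = -26.5000 / 42.3000 ≈ -0.6265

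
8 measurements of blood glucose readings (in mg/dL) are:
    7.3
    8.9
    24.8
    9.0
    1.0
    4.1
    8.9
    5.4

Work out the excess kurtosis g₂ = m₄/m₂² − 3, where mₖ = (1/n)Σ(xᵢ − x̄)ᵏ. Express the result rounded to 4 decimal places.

x̄ = 8.6750
Σ(xᵢ − x̄)² = 352.6750 ⇒ m₂ = 44.08438
Σ(xᵢ − x̄)⁴ = 71634.7187 ⇒ m₄ = 8954.33984
m₂² = 1943.43212
g₂ = m₄/m₂² − 3 = 4.60749 − 3 ≈ 1.6075

1.6075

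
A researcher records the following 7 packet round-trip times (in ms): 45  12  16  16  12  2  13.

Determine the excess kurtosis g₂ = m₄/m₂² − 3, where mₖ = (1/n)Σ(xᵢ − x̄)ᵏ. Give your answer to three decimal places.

1.230

x̄ = 16.5714
Σ(xᵢ − x̄)² = 1075.7143 ⇒ m₂ = 153.67347
Σ(xᵢ − x̄)⁴ = 699279.7609 ⇒ m₄ = 99897.10870
m₂² = 23615.53519
g₂ = m₄/m₂² − 3 = 4.23014 − 3 ≈ 1.230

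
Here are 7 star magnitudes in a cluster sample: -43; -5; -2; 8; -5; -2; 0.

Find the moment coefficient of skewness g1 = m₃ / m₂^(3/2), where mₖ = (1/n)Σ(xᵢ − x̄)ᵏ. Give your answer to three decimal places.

-1.719

x̄ = (-43 - 5 - 2 + 8 - 5 - 2 + 0) / 7 = -7.0000
deviations (xᵢ − x̄): -36.0000, 2.0000, 5.0000, 15.0000, 2.0000, 5.0000, 7.0000
Σ(xᵢ − x̄)² = 1628.0000 ⇒ m₂ = 1628.0000/7 = 232.57143
Σ(xᵢ − x̄)³ = -42672.0000 ⇒ m₃ = -42672.0000/7 = -6096.00000
m₂^(3/2) = 232.57143^(1.5) = 3546.78237
g1 = m₃ / m₂^(3/2) = -6096.00000 / 3546.78237 ≈ -1.719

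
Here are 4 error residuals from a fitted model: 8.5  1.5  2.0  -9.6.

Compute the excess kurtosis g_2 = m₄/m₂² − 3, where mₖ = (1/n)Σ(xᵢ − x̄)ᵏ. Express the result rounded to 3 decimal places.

-0.943

x̄ = 0.6000
Σ(xᵢ − x̄)² = 169.2200 ⇒ m₂ = 42.30500
Σ(xᵢ − x̄)⁴ = 14723.8274 ⇒ m₄ = 3680.95685
m₂² = 1789.71303
g_2 = m₄/m₂² − 3 = 2.05673 − 3 ≈ -0.943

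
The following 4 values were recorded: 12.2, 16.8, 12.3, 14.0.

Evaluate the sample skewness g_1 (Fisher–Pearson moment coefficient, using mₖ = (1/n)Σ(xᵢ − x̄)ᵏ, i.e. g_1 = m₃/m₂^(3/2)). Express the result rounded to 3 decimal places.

x̄ = (12.2 + 16.8 + 12.3 + 14.0) / 4 = 13.8250
deviations (xᵢ − x̄): -1.6250, 2.9750, -1.5250, 0.1750
Σ(xᵢ − x̄)² = 13.8475 ⇒ m₂ = 13.8475/4 = 3.46188
Σ(xᵢ − x̄)³ = 18.4984 ⇒ m₃ = 18.4984/4 = 4.62459
m₂^(3/2) = 3.46188^(1.5) = 6.44120
g_1 = m₃ / m₂^(3/2) = 4.62459 / 6.44120 ≈ 0.718

0.718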